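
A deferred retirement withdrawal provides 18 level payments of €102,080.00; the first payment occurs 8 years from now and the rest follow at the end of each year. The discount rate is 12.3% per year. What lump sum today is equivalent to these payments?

Ordinary annuity of 18 payments, first payment at period 8.
Periodic rate r = 0.123 per year.
The ordinary-annuity PV formula values the stream one period before the first payment (period 7); discount that back 7 periods:
PV₀ = 102,080 × [1 − (1+r)^−18] / r × (1+r)^−7 = €322,788.29

€322,788.29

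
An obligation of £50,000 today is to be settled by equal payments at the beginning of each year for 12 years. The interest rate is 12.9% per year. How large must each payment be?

Level annuity due; solve PV = PMT × [(1 − (1+r)^−n)/r] × (1+r) for PMT.
Periodic rate r = 0.129 per year.
With n = 12: PMT = 50,000 / ([(1 − (1+r)^−n)/r] × (1+r)) = £7,450.18

£7,450.18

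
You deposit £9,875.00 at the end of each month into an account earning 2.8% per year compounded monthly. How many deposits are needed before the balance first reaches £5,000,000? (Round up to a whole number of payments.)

Periodic rate r = 0.028/12 per month; n is counted in months.
Ordinary annuity FV: 5,000,000 = 9,875 × [((1+r)^n − 1)/r].
(1+r)^n = 1 + 5,000,000 × r / 9,875, so n = ln(1 + 5,000,000·r/9,875) / ln(1+r) = 334.67.
Round up to a whole number of payments: n = 335.

335 payments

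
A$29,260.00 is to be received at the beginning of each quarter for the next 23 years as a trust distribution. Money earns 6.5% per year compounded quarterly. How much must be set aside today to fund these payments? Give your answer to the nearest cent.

A$1,414,567.55

This is an annuity due: 92 payments of A$29,260.00 at the beginning of each quarter.
Periodic rate r = 0.065/4 per quarter; n is counted in quarters.
PV = PMT × [(1 − (1+r)^−n)/r] × (1+r) = 29,260 × [1 − (1+r)^−92] / r × (1+r) = A$1,414,567.55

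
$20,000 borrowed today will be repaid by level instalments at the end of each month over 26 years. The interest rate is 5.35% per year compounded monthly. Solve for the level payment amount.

Level ordinary annuity; solve PV = PMT × [(1 − (1+r)^−n)/r] for PMT.
Periodic rate r = 0.0535/12 per month; n is counted in months.
With n = 312: PMT = 20,000 / ([(1 − (1+r)^−n)/r]) = $118.83

$118.83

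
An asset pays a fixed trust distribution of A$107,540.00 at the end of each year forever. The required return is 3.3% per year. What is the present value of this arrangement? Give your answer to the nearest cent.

Periodic rate r = 0.033 per year.
Level perpetuity: PV = PMT / r = 107,540 / (0.033) = A$3,258,787.88.

A$3,258,787.88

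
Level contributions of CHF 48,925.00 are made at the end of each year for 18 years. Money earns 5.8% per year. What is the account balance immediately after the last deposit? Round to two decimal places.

CHF 1,483,725.27

This is an ordinary annuity: 18 deposits of CHF 48,925.00 at the end of each year.
Periodic rate r = 0.058 per year.
FV = PMT × [((1+r)^n − 1)/r] = 48,925 × [(1+r)^18 − 1] / r = CHF 1,483,725.27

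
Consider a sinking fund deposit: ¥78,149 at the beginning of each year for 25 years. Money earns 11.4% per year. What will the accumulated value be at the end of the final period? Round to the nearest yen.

This is an annuity due: 25 deposits of ¥78,149 at the beginning of each year.
Periodic rate r = 0.114 per year.
FV = PMT × [((1+r)^n − 1)/r] × (1+r) = 78,149 × [(1+r)^25 − 1] / r × (1+r) = ¥10,587,318

¥10,587,318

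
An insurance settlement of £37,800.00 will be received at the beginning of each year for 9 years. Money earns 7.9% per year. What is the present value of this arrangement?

This is an annuity due: 9 payments of £37,800.00 at the beginning of each year.
Periodic rate r = 0.079 per year.
PV = PMT × [(1 − (1+r)^−n)/r] × (1+r) = 37,800 × [1 − (1+r)^−9] / r × (1+r) = £255,849.73

£255,849.73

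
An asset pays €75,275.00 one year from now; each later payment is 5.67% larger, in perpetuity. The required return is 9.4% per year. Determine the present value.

€2,018,096.51

Periodic rate r = 0.094 per year.
Growing perpetuity (Gordon): PV = PMT₁ / (r − g) = 75,275 / (r − 0.0567) = €2,018,096.51.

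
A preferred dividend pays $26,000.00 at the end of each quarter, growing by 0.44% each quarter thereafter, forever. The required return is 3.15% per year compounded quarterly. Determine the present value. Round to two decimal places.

Periodic rate r = 0.0315/4 per quarter.
Growing perpetuity (Gordon): PV = PMT₁ / (r − g) = 26,000 / (r − 0.0044) = $7,482,014.39.

$7,482,014.39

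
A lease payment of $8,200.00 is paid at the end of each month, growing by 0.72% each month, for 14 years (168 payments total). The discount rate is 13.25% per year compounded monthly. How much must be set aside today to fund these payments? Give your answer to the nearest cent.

$1,008,502.70

Periodic rate r = 0.1325/12 per month; n is counted in months.
Growing ordinary annuity: PV = PMT₁ × [1 − ((1+g)/(1+r))^n] / (r − g) = 8,200 × [1 − ((1+0.0072)/(1+r))^168] / (r − 0.0072) = $1,008,502.70.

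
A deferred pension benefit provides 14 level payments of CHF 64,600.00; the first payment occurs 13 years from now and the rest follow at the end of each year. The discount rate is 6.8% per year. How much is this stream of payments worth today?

CHF 259,648.68

Ordinary annuity of 14 payments, first payment at period 13.
Periodic rate r = 0.068 per year.
The ordinary-annuity PV formula values the stream one period before the first payment (period 12); discount that back 12 periods:
PV₀ = 64,600 × [1 − (1+r)^−14] / r × (1+r)^−12 = CHF 259,648.68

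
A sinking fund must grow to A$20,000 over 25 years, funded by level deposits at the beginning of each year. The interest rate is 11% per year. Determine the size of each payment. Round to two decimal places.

A$157.48

Level annuity due; solve FV = PMT × [((1+r)^n − 1)/r] × (1+r) for PMT.
Periodic rate r = 0.11 per year.
With n = 25: PMT = 20,000 / ([((1+r)^n − 1)/r] × (1+r)) = A$157.48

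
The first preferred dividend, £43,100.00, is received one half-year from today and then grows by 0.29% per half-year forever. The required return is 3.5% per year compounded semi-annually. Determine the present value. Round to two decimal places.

£2,952,054.79

Periodic rate r = 0.035/2 per half-year.
Growing perpetuity (Gordon): PV = PMT₁ / (r − g) = 43,100 / (r − 0.0029) = £2,952,054.79.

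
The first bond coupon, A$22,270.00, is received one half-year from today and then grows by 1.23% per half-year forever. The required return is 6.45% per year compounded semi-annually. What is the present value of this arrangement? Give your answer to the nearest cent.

A$1,116,290.73

Periodic rate r = 0.0645/2 per half-year.
Growing perpetuity (Gordon): PV = PMT₁ / (r − g) = 22,270 / (r − 0.0123) = A$1,116,290.73.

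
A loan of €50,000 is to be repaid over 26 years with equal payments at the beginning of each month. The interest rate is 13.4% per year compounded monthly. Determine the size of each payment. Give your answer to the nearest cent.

€570.00

Level annuity due; solve PV = PMT × [(1 − (1+r)^−n)/r] × (1+r) for PMT.
Periodic rate r = 0.134/12 per month; n is counted in months.
With n = 312: PMT = 50,000 / ([(1 − (1+r)^−n)/r] × (1+r)) = €570.00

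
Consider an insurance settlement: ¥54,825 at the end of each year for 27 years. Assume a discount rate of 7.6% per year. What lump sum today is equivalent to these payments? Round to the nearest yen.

¥621,558

This is an ordinary annuity: 27 payments of ¥54,825 at the end of each year.
Periodic rate r = 0.076 per year.
PV = PMT × [(1 − (1+r)^−n)/r] = 54,825 × [1 − (1+r)^−27] / r = ¥621,558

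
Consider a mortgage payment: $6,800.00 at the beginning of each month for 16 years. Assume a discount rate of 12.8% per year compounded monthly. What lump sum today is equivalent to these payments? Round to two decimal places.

$560,283.76

This is an annuity due: 192 payments of $6,800.00 at the beginning of each month.
Periodic rate r = 0.128/12 per month; n is counted in months.
PV = PMT × [(1 − (1+r)^−n)/r] × (1+r) = 6,800 × [1 − (1+r)^−192] / r × (1+r) = $560,283.76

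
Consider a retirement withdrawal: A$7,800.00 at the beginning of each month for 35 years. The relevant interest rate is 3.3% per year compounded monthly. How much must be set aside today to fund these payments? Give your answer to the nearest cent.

This is an annuity due: 420 payments of A$7,800.00 at the beginning of each month.
Periodic rate r = 0.033/12 per month; n is counted in months.
PV = PMT × [(1 − (1+r)^−n)/r] × (1+r) = 7,800 × [1 − (1+r)^−420] / r × (1+r) = A$1,946,666.84

A$1,946,666.84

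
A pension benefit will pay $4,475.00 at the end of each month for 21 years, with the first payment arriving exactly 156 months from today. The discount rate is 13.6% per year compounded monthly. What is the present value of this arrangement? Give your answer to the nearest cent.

Ordinary annuity of 252 payments, first payment at period 156.
Periodic rate r = 0.136/12 per month; n is counted in months.
The ordinary-annuity PV formula values the stream one period before the first payment (period 155); discount that back 155 periods:
PV₀ = 4,475 × [1 − (1+r)^−252] / r × (1+r)^−155 = $64,813.94

$64,813.94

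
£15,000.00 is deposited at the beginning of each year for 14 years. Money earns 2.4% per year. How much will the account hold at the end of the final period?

This is an annuity due: 14 deposits of £15,000.00 at the beginning of each year.
Periodic rate r = 0.024 per year.
FV = PMT × [((1+r)^n − 1)/r] × (1+r) = 15,000 × [(1+r)^14 − 1] / r × (1+r) = £252,029.81

£252,029.81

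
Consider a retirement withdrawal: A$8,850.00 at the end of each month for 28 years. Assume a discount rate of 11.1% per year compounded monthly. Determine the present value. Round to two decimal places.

A$913,383.82

This is an ordinary annuity: 336 payments of A$8,850.00 at the end of each month.
Periodic rate r = 0.111/12 per month; n is counted in months.
PV = PMT × [(1 − (1+r)^−n)/r] = 8,850 × [1 − (1+r)^−336] / r = A$913,383.82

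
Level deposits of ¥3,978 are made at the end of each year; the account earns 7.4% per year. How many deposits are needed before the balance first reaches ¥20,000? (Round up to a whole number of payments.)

Periodic rate r = 0.074 per year.
Ordinary annuity FV: 20,000 = 3,978 × [((1+r)^n − 1)/r].
(1+r)^n = 1 + 20,000 × r / 3,978, so n = ln(1 + 20,000·r/3,978) / ln(1+r) = 4.43.
Round up to a whole number of payments: n = 5.

5 payments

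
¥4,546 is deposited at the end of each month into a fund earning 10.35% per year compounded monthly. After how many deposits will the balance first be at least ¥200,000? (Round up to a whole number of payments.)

38 payments

Periodic rate r = 0.1035/12 per month; n is counted in months.
Ordinary annuity FV: 200,000 = 4,546 × [((1+r)^n − 1)/r].
(1+r)^n = 1 + 200,000 × r / 4,546, so n = ln(1 + 200,000·r/4,546) / ln(1+r) = 37.46.
Round up to a whole number of payments: n = 38.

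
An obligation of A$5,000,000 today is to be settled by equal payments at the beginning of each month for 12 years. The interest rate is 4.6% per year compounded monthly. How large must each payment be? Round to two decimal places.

Level annuity due; solve PV = PMT × [(1 − (1+r)^−n)/r] × (1+r) for PMT.
Periodic rate r = 0.046/12 per month; n is counted in months.
With n = 144: PMT = 5,000,000 / ([(1 − (1+r)^−n)/r] × (1+r)) = A$45,074.84

A$45,074.84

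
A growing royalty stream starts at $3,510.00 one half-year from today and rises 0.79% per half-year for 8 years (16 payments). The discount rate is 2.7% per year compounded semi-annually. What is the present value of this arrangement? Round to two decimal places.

Periodic rate r = 0.027/2 per half-year; n is counted in half-years.
Growing ordinary annuity: PV = PMT₁ × [1 − ((1+g)/(1+r))^n] / (r − g) = 3,510 × [1 − ((1+0.0079)/(1+r))^16] / (r − 0.0079) = $53,173.80.

$53,173.80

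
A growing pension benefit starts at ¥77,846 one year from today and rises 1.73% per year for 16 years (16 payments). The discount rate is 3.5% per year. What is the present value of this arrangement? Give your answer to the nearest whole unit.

Periodic rate r = 0.035 per year.
Growing ordinary annuity: PV = PMT₁ × [1 − ((1+g)/(1+r))^n] / (r − g) = 77,846 × [1 − ((1+0.0173)/(1+r))^16] / (r − 0.0173) = ¥1,060,726.

¥1,060,726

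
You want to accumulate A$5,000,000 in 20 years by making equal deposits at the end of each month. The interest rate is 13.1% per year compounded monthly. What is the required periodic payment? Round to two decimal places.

Level ordinary annuity; solve FV = PMT × [((1+r)^n − 1)/r] for PMT.
Periodic rate r = 0.131/12 per month; n is counted in months.
With n = 240: PMT = 5,000,000 / ([((1+r)^n − 1)/r]) = A$4,352.01

A$4,352.01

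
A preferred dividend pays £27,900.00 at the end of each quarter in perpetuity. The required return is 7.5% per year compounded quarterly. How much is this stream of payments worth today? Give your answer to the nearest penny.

£1,488,000.00

Periodic rate r = 0.075/4 per quarter.
Level perpetuity: PV = PMT / r = 27,900 / (0.075/4) = £1,488,000.00.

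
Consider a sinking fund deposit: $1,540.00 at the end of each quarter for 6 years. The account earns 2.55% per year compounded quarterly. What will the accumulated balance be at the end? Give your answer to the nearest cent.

$39,800.66

This is an ordinary annuity: 24 deposits of $1,540.00 at the end of each quarter.
Periodic rate r = 0.0255/4 per quarter; n is counted in quarters.
FV = PMT × [((1+r)^n − 1)/r] = 1,540 × [(1+r)^24 − 1] / r = $39,800.66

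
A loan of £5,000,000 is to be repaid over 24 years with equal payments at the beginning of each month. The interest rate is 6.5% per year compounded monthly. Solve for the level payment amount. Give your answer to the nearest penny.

Level annuity due; solve PV = PMT × [(1 − (1+r)^−n)/r] × (1+r) for PMT.
Periodic rate r = 0.065/12 per month; n is counted in months.
With n = 288: PMT = 5,000,000 / ([(1 − (1+r)^−n)/r] × (1+r)) = £34,142.20

£34,142.20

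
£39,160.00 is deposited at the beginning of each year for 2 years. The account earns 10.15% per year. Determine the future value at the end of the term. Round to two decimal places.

This is an annuity due: 2 deposits of £39,160.00 at the beginning of each year.
Periodic rate r = 0.1015 per year.
FV = PMT × [((1+r)^n − 1)/r] × (1+r) = 39,160 × [(1+r)^2 − 1] / r × (1+r) = £90,647.66

£90,647.66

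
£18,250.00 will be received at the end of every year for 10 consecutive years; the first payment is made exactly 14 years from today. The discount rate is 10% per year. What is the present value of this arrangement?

Ordinary annuity of 10 payments, first payment at period 14.
Periodic rate r = 0.1 per year.
The ordinary-annuity PV formula values the stream one period before the first payment (period 13); discount that back 13 periods:
PV₀ = 18,250 × [1 − (1+r)^−10] / r × (1+r)^−13 = £32,482.49

£32,482.49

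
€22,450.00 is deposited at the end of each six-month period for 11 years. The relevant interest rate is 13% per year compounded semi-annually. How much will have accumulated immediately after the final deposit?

€1,034,981.72

This is an ordinary annuity: 22 deposits of €22,450.00 at the end of each six-month period.
Periodic rate r = 0.13/2 per half-year; n is counted in half-years.
FV = PMT × [((1+r)^n − 1)/r] = 22,450 × [(1+r)^22 − 1] / r = €1,034,981.72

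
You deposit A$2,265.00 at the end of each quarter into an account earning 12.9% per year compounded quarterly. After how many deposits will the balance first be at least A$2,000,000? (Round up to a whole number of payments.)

Periodic rate r = 0.129/4 per quarter; n is counted in quarters.
Ordinary annuity FV: 2,000,000 = 2,265 × [((1+r)^n − 1)/r].
(1+r)^n = 1 + 2,000,000 × r / 2,265, so n = ln(1 + 2,000,000·r/2,265) / ln(1+r) = 106.60.
Round up to a whole number of payments: n = 107.

107 payments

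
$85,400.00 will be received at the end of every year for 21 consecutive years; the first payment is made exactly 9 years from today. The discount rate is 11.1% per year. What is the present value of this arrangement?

$295,109.82

Ordinary annuity of 21 payments, first payment at period 9.
Periodic rate r = 0.111 per year.
The ordinary-annuity PV formula values the stream one period before the first payment (period 8); discount that back 8 periods:
PV₀ = 85,400 × [1 − (1+r)^−21] / r × (1+r)^−8 = $295,109.82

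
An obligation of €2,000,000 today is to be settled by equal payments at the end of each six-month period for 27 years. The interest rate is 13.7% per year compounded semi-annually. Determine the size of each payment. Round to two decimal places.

Level ordinary annuity; solve PV = PMT × [(1 − (1+r)^−n)/r] for PMT.
Periodic rate r = 0.137/2 per half-year; n is counted in half-years.
With n = 54: PMT = 2,000,000 / ([(1 − (1+r)^−n)/r]) = €140,937.33

€140,937.33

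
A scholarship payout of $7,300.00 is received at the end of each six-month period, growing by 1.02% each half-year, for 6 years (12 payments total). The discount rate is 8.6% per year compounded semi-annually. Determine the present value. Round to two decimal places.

$70,881.90

Periodic rate r = 0.086/2 per half-year; n is counted in half-years.
Growing ordinary annuity: PV = PMT₁ × [1 − ((1+g)/(1+r))^n] / (r − g) = 7,300 × [1 − ((1+0.0102)/(1+r))^12] / (r − 0.0102) = $70,881.90.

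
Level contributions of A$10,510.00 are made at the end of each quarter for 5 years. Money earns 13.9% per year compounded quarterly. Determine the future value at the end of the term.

A$296,457.12

This is an ordinary annuity: 20 deposits of A$10,510.00 at the end of each quarter.
Periodic rate r = 0.139/4 per quarter; n is counted in quarters.
FV = PMT × [((1+r)^n − 1)/r] = 10,510 × [(1+r)^20 − 1] / r = A$296,457.12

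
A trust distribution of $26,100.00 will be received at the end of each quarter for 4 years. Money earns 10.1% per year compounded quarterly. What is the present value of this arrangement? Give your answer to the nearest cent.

This is an ordinary annuity: 16 payments of $26,100.00 at the end of each quarter.
Periodic rate r = 0.101/4 per quarter; n is counted in quarters.
PV = PMT × [(1 − (1+r)^−n)/r] = 26,100 × [1 − (1+r)^−16] / r = $340,073.60

$340,073.60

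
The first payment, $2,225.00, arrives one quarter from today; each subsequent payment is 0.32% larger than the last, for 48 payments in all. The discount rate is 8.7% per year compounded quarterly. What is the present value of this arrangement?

$70,167.32

Periodic rate r = 0.087/4 per quarter; n is counted in quarters.
Growing ordinary annuity: PV = PMT₁ × [1 − ((1+g)/(1+r))^n] / (r − g) = 2,225 × [1 − ((1+0.0032)/(1+r))^48] / (r − 0.0032) = $70,167.32.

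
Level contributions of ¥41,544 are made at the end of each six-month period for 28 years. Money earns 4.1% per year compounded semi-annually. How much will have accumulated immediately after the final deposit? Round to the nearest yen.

¥4,287,149

This is an ordinary annuity: 56 deposits of ¥41,544 at the end of each six-month period.
Periodic rate r = 0.041/2 per half-year; n is counted in half-years.
FV = PMT × [((1+r)^n − 1)/r] = 41,544 × [(1+r)^56 − 1] / r = ¥4,287,149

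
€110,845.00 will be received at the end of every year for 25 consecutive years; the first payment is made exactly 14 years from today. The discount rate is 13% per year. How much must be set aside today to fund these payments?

€165,882.06

Ordinary annuity of 25 payments, first payment at period 14.
Periodic rate r = 0.13 per year.
The ordinary-annuity PV formula values the stream one period before the first payment (period 13); discount that back 13 periods:
PV₀ = 110,845 × [1 − (1+r)^−25] / r × (1+r)^−13 = €165,882.06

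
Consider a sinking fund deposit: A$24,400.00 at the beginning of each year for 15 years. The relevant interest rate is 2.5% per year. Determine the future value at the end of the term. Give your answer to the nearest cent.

A$448,477.49

This is an annuity due: 15 deposits of A$24,400.00 at the beginning of each year.
Periodic rate r = 0.025 per year.
FV = PMT × [((1+r)^n − 1)/r] × (1+r) = 24,400 × [(1+r)^15 − 1] / r × (1+r) = A$448,477.49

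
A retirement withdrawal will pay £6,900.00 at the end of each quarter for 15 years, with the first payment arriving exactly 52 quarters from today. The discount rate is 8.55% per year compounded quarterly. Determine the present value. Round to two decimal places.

Ordinary annuity of 60 payments, first payment at period 52.
Periodic rate r = 0.0855/4 per quarter; n is counted in quarters.
The ordinary-annuity PV formula values the stream one period before the first payment (period 51); discount that back 51 periods:
PV₀ = 6,900 × [1 − (1+r)^−60] / r × (1+r)^−51 = £78,914.17

£78,914.17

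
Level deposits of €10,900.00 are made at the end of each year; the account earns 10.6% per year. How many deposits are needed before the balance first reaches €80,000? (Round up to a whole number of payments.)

6 payments

Periodic rate r = 0.106 per year.
Ordinary annuity FV: 80,000 = 10,900 × [((1+r)^n − 1)/r].
(1+r)^n = 1 + 80,000 × r / 10,900, so n = ln(1 + 80,000·r/10,900) / ln(1+r) = 5.71.
Round up to a whole number of payments: n = 6.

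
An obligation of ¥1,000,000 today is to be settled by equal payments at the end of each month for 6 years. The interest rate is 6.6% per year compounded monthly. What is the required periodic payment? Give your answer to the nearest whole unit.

¥16,858

Level ordinary annuity; solve PV = PMT × [(1 − (1+r)^−n)/r] for PMT.
Periodic rate r = 0.066/12 per month; n is counted in months.
With n = 72: PMT = 1,000,000 / ([(1 − (1+r)^−n)/r]) = ¥16,858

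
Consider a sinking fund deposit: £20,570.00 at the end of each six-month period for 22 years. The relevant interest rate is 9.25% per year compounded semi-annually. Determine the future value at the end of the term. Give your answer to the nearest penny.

This is an ordinary annuity: 44 deposits of £20,570.00 at the end of each six-month period.
Periodic rate r = 0.0925/2 per half-year; n is counted in half-years.
FV = PMT × [((1+r)^n − 1)/r] = 20,570 × [(1+r)^44 − 1] / r = £2,806,739.65

£2,806,739.65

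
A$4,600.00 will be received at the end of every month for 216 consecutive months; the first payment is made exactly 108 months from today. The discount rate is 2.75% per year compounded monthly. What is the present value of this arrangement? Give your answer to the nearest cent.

A$612,905.46

Ordinary annuity of 216 payments, first payment at period 108.
Periodic rate r = 0.0275/12 per month; n is counted in months.
The ordinary-annuity PV formula values the stream one period before the first payment (period 107); discount that back 107 periods:
PV₀ = 4,600 × [1 − (1+r)^−216] / r × (1+r)^−107 = A$612,905.46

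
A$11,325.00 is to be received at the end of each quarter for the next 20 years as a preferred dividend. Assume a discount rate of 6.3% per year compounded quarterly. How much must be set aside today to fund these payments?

A$513,074.20

This is an ordinary annuity: 80 payments of A$11,325.00 at the end of each quarter.
Periodic rate r = 0.063/4 per quarter; n is counted in quarters.
PV = PMT × [(1 − (1+r)^−n)/r] = 11,325 × [1 − (1+r)^−80] / r = A$513,074.20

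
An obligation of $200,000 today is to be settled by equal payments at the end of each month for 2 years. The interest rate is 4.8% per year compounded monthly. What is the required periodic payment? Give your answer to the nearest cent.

$8,756.38

Level ordinary annuity; solve PV = PMT × [(1 − (1+r)^−n)/r] for PMT.
Periodic rate r = 0.048/12 per month; n is counted in months.
With n = 24: PMT = 200,000 / ([(1 − (1+r)^−n)/r]) = $8,756.38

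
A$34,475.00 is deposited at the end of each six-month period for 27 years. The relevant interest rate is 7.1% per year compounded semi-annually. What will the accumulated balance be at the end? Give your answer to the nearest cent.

A$5,417,117.25

This is an ordinary annuity: 54 deposits of A$34,475.00 at the end of each six-month period.
Periodic rate r = 0.071/2 per half-year; n is counted in half-years.
FV = PMT × [((1+r)^n − 1)/r] = 34,475 × [(1+r)^54 − 1] / r = A$5,417,117.25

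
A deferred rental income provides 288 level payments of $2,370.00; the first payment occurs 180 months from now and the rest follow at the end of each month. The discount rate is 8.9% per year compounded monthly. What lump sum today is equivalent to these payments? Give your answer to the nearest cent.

$74,998.19

Ordinary annuity of 288 payments, first payment at period 180.
Periodic rate r = 0.089/12 per month; n is counted in months.
The ordinary-annuity PV formula values the stream one period before the first payment (period 179); discount that back 179 periods:
PV₀ = 2,370 × [1 − (1+r)^−288] / r × (1+r)^−179 = $74,998.19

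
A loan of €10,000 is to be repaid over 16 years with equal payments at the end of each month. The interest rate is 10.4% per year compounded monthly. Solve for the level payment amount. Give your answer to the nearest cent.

€107.09

Level ordinary annuity; solve PV = PMT × [(1 − (1+r)^−n)/r] for PMT.
Periodic rate r = 0.104/12 per month; n is counted in months.
With n = 192: PMT = 10,000 / ([(1 − (1+r)^−n)/r]) = €107.09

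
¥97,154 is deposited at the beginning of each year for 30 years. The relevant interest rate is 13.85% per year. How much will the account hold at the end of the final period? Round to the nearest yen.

¥38,315,622

This is an annuity due: 30 deposits of ¥97,154 at the beginning of each year.
Periodic rate r = 0.1385 per year.
FV = PMT × [((1+r)^n − 1)/r] × (1+r) = 97,154 × [(1+r)^30 − 1] / r × (1+r) = ¥38,315,622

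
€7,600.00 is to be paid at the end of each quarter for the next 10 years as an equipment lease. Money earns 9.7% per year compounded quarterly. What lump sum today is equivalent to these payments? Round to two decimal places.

€193,213.55

This is an ordinary annuity: 40 payments of €7,600.00 at the end of each quarter.
Periodic rate r = 0.097/4 per quarter; n is counted in quarters.
PV = PMT × [(1 − (1+r)^−n)/r] = 7,600 × [1 − (1+r)^−40] / r = €193,213.55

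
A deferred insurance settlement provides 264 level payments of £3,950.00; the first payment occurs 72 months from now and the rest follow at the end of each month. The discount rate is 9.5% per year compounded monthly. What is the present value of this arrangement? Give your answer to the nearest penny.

£249,493.13

Ordinary annuity of 264 payments, first payment at period 72.
Periodic rate r = 0.095/12 per month; n is counted in months.
The ordinary-annuity PV formula values the stream one period before the first payment (period 71); discount that back 71 periods:
PV₀ = 3,950 × [1 − (1+r)^−264] / r × (1+r)^−71 = £249,493.13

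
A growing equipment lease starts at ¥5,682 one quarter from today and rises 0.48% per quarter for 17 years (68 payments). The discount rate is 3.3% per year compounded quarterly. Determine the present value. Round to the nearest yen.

¥342,418

Periodic rate r = 0.033/4 per quarter; n is counted in quarters.
Growing ordinary annuity: PV = PMT₁ × [1 − ((1+g)/(1+r))^n] / (r − g) = 5,682 × [1 − ((1+0.0048)/(1+r))^68] / (r − 0.0048) = ¥342,418.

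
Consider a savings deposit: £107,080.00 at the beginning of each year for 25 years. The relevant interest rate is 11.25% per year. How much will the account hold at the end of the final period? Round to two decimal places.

This is an annuity due: 25 deposits of £107,080.00 at the beginning of each year.
Periodic rate r = 0.1125 per year.
FV = PMT × [((1+r)^n − 1)/r] × (1+r) = 107,080 × [(1+r)^25 − 1] / r × (1+r) = £14,159,054.72

£14,159,054.72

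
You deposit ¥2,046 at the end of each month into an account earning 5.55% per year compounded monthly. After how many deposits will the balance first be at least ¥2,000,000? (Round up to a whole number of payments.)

371 payments

Periodic rate r = 0.0555/12 per month; n is counted in months.
Ordinary annuity FV: 2,000,000 = 2,046 × [((1+r)^n − 1)/r].
(1+r)^n = 1 + 2,000,000 × r / 2,046, so n = ln(1 + 2,000,000·r/2,046) / ln(1+r) = 370.27.
Round up to a whole number of payments: n = 371.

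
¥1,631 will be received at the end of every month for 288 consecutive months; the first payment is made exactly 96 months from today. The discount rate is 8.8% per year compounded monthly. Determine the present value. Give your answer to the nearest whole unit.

¥97,550

Ordinary annuity of 288 payments, first payment at period 96.
Periodic rate r = 0.088/12 per month; n is counted in months.
The ordinary-annuity PV formula values the stream one period before the first payment (period 95); discount that back 95 periods:
PV₀ = 1,631 × [1 − (1+r)^−288] / r × (1+r)^−95 = ¥97,550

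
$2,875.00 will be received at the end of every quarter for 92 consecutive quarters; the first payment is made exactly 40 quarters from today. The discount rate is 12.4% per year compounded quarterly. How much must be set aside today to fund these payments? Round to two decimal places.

$26,496.27

Ordinary annuity of 92 payments, first payment at period 40.
Periodic rate r = 0.124/4 per quarter; n is counted in quarters.
The ordinary-annuity PV formula values the stream one period before the first payment (period 39); discount that back 39 periods:
PV₀ = 2,875 × [1 − (1+r)^−92] / r × (1+r)^−39 = $26,496.27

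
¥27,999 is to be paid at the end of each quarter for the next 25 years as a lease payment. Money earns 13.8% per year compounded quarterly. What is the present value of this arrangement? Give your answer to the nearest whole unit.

¥784,258

This is an ordinary annuity: 100 payments of ¥27,999 at the end of each quarter.
Periodic rate r = 0.138/4 per quarter; n is counted in quarters.
PV = PMT × [(1 − (1+r)^−n)/r] = 27,999 × [1 − (1+r)^−100] / r = ¥784,258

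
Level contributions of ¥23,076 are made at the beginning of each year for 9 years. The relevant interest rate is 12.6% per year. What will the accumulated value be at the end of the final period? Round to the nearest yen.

¥393,812

This is an annuity due: 9 deposits of ¥23,076 at the beginning of each year.
Periodic rate r = 0.126 per year.
FV = PMT × [((1+r)^n − 1)/r] × (1+r) = 23,076 × [(1+r)^9 − 1] / r × (1+r) = ¥393,812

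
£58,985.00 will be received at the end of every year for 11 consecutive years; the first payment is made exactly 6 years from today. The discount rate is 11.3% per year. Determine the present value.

£211,491.20

Ordinary annuity of 11 payments, first payment at period 6.
Periodic rate r = 0.113 per year.
The ordinary-annuity PV formula values the stream one period before the first payment (period 5); discount that back 5 periods:
PV₀ = 58,985 × [1 − (1+r)^−11] / r × (1+r)^−5 = £211,491.20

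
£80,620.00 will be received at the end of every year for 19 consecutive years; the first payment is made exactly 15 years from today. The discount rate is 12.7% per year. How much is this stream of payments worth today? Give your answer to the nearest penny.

£106,764.48

Ordinary annuity of 19 payments, first payment at period 15.
Periodic rate r = 0.127 per year.
The ordinary-annuity PV formula values the stream one period before the first payment (period 14); discount that back 14 periods:
PV₀ = 80,620 × [1 − (1+r)^−19] / r × (1+r)^−14 = £106,764.48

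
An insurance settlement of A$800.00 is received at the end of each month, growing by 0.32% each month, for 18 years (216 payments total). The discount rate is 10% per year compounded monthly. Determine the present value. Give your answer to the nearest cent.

A$104,094.82

Periodic rate r = 0.1/12 per month; n is counted in months.
Growing ordinary annuity: PV = PMT₁ × [1 − ((1+g)/(1+r))^n] / (r − g) = 800 × [1 − ((1+0.0032)/(1+r))^216] / (r − 0.0032) = A$104,094.82.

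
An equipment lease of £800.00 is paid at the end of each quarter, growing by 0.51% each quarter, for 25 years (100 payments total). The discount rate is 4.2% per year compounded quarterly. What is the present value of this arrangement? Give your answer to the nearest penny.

£61,453.61

Periodic rate r = 0.042/4 per quarter; n is counted in quarters.
Growing ordinary annuity: PV = PMT₁ × [1 − ((1+g)/(1+r))^n] / (r − g) = 800 × [1 − ((1+0.0051)/(1+r))^100] / (r − 0.0051) = £61,453.61.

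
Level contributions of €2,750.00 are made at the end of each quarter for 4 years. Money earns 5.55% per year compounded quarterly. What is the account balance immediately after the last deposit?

This is an ordinary annuity: 16 deposits of €2,750.00 at the end of each quarter.
Periodic rate r = 0.0555/4 per quarter; n is counted in quarters.
FV = PMT × [((1+r)^n − 1)/r] = 2,750 × [(1+r)^16 − 1] / r = €48,889.05

€48,889.05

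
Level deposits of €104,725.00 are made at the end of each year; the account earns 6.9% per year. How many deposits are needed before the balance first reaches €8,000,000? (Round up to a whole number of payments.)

28 payments

Periodic rate r = 0.069 per year.
Ordinary annuity FV: 8,000,000 = 104,725 × [((1+r)^n − 1)/r].
(1+r)^n = 1 + 8,000,000 × r / 104,725, so n = ln(1 + 8,000,000·r/104,725) / ln(1+r) = 27.52.
Round up to a whole number of payments: n = 28.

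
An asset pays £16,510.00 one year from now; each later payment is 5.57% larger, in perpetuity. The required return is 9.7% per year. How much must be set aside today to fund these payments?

Periodic rate r = 0.097 per year.
Growing perpetuity (Gordon): PV = PMT₁ / (r − g) = 16,510 / (r − 0.0557) = £399,757.87.

£399,757.87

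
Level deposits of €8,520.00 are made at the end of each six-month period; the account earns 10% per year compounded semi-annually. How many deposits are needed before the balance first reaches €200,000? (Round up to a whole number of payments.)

16 payments

Periodic rate r = 0.1/2 per half-year; n is counted in half-years.
Ordinary annuity FV: 200,000 = 8,520 × [((1+r)^n − 1)/r].
(1+r)^n = 1 + 200,000 × r / 8,520, so n = ln(1 + 200,000·r/8,520) / ln(1+r) = 15.91.
Round up to a whole number of payments: n = 16.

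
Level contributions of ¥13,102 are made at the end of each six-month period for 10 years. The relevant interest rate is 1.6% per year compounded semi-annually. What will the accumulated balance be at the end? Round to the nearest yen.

¥282,944

This is an ordinary annuity: 20 deposits of ¥13,102 at the end of each six-month period.
Periodic rate r = 0.016/2 per half-year; n is counted in half-years.
FV = PMT × [((1+r)^n − 1)/r] = 13,102 × [(1+r)^20 − 1] / r = ¥282,944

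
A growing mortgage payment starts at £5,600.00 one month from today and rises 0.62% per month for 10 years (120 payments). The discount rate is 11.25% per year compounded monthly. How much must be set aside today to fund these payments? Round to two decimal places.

Periodic rate r = 0.1125/12 per month; n is counted in months.
Growing ordinary annuity: PV = PMT₁ × [1 − ((1+g)/(1+r))^n] / (r − g) = 5,600 × [1 − ((1+0.0062)/(1+r))^120] / (r − 0.0062) = £555,251.92.

£555,251.92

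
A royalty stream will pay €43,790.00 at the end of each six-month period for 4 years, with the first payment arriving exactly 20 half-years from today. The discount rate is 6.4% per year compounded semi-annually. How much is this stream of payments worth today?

€167,541.55

Ordinary annuity of 8 payments, first payment at period 20.
Periodic rate r = 0.064/2 per half-year; n is counted in half-years.
The ordinary-annuity PV formula values the stream one period before the first payment (period 19); discount that back 19 periods:
PV₀ = 43,790 × [1 − (1+r)^−8] / r × (1+r)^−19 = €167,541.55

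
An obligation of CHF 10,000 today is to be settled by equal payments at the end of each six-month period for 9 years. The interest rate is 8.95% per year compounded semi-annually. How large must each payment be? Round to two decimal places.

Level ordinary annuity; solve PV = PMT × [(1 − (1+r)^−n)/r] for PMT.
Periodic rate r = 0.0895/2 per half-year; n is counted in half-years.
With n = 18: PMT = 10,000 / ([(1 − (1+r)^−n)/r]) = CHF 820.73

CHF 820.73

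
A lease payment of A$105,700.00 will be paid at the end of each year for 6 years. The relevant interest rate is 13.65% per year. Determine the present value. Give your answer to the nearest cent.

This is an ordinary annuity: 6 payments of A$105,700.00 at the end of each year.
Periodic rate r = 0.1365 per year.
PV = PMT × [(1 − (1+r)^−n)/r] = 105,700 × [1 − (1+r)^−6] / r = A$415,002.32

A$415,002.32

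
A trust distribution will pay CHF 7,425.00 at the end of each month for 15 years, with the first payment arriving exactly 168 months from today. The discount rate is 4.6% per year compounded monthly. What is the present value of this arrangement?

CHF 508,923.08

Ordinary annuity of 180 payments, first payment at period 168.
Periodic rate r = 0.046/12 per month; n is counted in months.
The ordinary-annuity PV formula values the stream one period before the first payment (period 167); discount that back 167 periods:
PV₀ = 7,425 × [1 − (1+r)^−180] / r × (1+r)^−167 = CHF 508,923.08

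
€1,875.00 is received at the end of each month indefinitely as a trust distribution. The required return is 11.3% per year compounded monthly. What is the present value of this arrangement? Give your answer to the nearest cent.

Periodic rate r = 0.113/12 per month.
Level perpetuity: PV = PMT / r = 1,875 / (0.113/12) = €199,115.04.

€199,115.04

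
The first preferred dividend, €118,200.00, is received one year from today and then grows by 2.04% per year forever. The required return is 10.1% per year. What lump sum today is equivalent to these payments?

€1,466,501.24

Periodic rate r = 0.101 per year.
Growing perpetuity (Gordon): PV = PMT₁ / (r − g) = 118,200 / (r − 0.0204) = €1,466,501.24.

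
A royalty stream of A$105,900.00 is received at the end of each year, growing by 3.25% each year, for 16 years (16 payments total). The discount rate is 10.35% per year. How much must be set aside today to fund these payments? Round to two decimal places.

Periodic rate r = 0.1035 per year.
Growing ordinary annuity: PV = PMT₁ × [1 − ((1+g)/(1+r))^n] / (r − g) = 105,900 × [1 − ((1+0.0325)/(1+r))^16] / (r − 0.0325) = A$976,888.39.

A$976,888.39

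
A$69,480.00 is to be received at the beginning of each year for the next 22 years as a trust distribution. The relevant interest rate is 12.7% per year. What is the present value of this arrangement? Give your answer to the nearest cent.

A$572,138.91

This is an annuity due: 22 payments of A$69,480.00 at the beginning of each year.
Periodic rate r = 0.127 per year.
PV = PMT × [(1 − (1+r)^−n)/r] × (1+r) = 69,480 × [1 − (1+r)^−22] / r × (1+r) = A$572,138.91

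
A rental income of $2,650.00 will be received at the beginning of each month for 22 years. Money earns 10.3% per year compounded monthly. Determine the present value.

$278,774.93

This is an annuity due: 264 payments of $2,650.00 at the beginning of each month.
Periodic rate r = 0.103/12 per month; n is counted in months.
PV = PMT × [(1 − (1+r)^−n)/r] × (1+r) = 2,650 × [1 − (1+r)^−264] / r × (1+r) = $278,774.93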